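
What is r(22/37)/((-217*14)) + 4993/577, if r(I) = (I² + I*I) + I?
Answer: 10382484316/1199877847 ≈ 8.6530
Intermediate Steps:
r(I) = I + 2*I² (r(I) = (I² + I²) + I = 2*I² + I = I + 2*I²)
r(22/37)/((-217*14)) + 4993/577 = ((22/37)*(1 + 2*(22/37)))/((-217*14)) + 4993/577 = ((22*(1/37))*(1 + 2*(22*(1/37))))/(-3038) + 4993*(1/577) = (22*(1 + 2*(22/37))/37)*(-1/3038) + 4993/577 = (22*(1 + 44/37)/37)*(-1/3038) + 4993/577 = ((22/37)*(81/37))*(-1/3038) + 4993/577 = (1782/1369)*(-1/3038) + 4993/577 = -891/2079511 + 4993/577 = 10382484316/1199877847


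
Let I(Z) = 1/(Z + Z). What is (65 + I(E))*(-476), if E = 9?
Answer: -278698/9 ≈ -30966.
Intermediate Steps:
I(Z) = 1/(2*Z)
(65 + I(E))*(-476) = (65 + (½)/9)*(-476) = (65 + (½)*(⅑))*(-476) = (65 + 1/18)*(-476) = (1171/18)*(-476) = -278698/9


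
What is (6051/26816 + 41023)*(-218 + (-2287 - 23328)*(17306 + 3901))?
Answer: -597582091161945337/26816 ≈ -2.2285e+13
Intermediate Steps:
(6051/26816 + 41023)*(-218 + (-2287 - 23328)*(17306 + 3901)) = (6051*(1/26816) + 41023)*(-218 - 25615*21207) = (6051/26816 + 41023)*(-218 - 543217305) = (1100078819/26816)*(-543217523) = -597582091161945337/26816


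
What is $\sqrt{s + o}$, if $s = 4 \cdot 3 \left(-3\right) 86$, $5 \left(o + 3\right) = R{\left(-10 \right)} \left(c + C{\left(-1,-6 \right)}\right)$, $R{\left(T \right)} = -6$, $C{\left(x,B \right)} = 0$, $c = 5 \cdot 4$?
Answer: $3 i \sqrt{347} \approx 55.884 i$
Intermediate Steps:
$c = 20$
$o = -27$ ($o = -3 + \frac{\left(-6\right) \left(20 + 0\right)}{5} = -3 + \frac{\left(-6\right) 20}{5} = -3 + \frac{1}{5} \left(-120\right) = -3 - 24 = -27$)
$s = -3096$ ($s = 12 \left(-3\right) 86 = \left(-36\right) 86 = -3096$)
$\sqrt{s + o} = \sqrt{-3096 - 27} = \sqrt{-3123} = 3 i \sqrt{347}$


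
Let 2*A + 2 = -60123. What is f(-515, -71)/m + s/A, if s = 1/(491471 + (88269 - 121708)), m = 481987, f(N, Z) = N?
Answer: -7091337786987/6636761929369000 ≈ -0.0010685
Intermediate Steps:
A = -60125/2 (A = -1 + (½)*(-60123) = -1 - 60123/2 = -60125/2 ≈ -30063.)
s = 1/458032 (s = 1/(491471 - 33439) = 1/458032 ≈ 2.1833e-6)
f(-515, -71)/m + s/A = -515/481987 + 1/(458032*(-60125/2)) = -515*1/481987 + (1/458032)*(-2/60125) = -515/481987 - 1/13769587000 = -7091337786987/6636761929369000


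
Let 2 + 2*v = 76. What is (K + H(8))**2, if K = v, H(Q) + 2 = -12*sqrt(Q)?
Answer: 2377 - 1680*sqrt(2) ≈ 1.1212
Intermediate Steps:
v = 37 (v = -1 + (1/2)*76 = -1 + 38 = 37)
H(Q) = -2 - 12*sqrt(Q)
K = 37
(K + H(8))**2 = (37 + (-2 - 24*sqrt(2)))**2 = (35 - 24*sqrt(2))**2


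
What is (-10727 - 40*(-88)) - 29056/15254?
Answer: -54982317/7627 ≈ -7208.9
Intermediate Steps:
(-10727 - 40*(-88)) - 29056/15254 = (-10727 + 3520) - 29056*1/15254 = -7207 - 14528/7627 = -54982317/7627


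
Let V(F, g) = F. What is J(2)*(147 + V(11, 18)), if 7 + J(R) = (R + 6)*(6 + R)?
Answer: 9006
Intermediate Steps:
J(R) = -7 + (6 + R)² (J(R) = -7 + (R + 6)*(6 + R) = -7 + (6 + R)*(6 + R) = -7 + (6 + R)²)
J(2)*(147 + V(11, 18)) = (-7 + (6 + 2)²)*(147 + 11) = (-7 + 8²)*158 = (-7 + 64)*158 = 57*158 = 9006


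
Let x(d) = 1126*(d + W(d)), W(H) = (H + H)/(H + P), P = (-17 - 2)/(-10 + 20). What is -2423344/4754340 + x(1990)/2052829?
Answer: 1047295363676968/1796625173711895 ≈ 0.58292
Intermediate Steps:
P = -19/10 ≈ -1.9000
W(H) = 2*H/(-19/10 + H) (W(H) = (H + H)/(H - 19/10) = (2*H)/(-19/10 + H) = 2*H/(-19/10 + H))
x(d) = 1126*d + 22520*d/(-19 + 10*d) (x(d) = 1126*(d + 20*d/(-19 + 10*d)) = 1126*d + 22520*d/(-19 + 10*d))
-2423344/4754340 + x(1990)/2052829 = -2423344/4754340 + (1126*1990*(1 + 10*1990)/(-19 + 10*1990))/2052829 = -2423344*1/4754340 + (1126*1990*(1 + 19900)/(-19 + 19900))*(1/2052829) = -605836/1188585 + (1126*1990*19901/19881)*(1/2052829) = -605836/1188585 + (1126*1990*(1/19881)*19901)*(1/2052829) = -605836/1188585 + (44592966740/19881)*(1/2052829) = -605836/1188585 + 44592966740/40812293349 = 1047295363676968/1796625173711895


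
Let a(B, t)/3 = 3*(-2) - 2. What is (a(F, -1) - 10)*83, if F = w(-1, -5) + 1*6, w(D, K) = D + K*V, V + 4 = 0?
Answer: -2822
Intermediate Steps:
V = -4 (V = -4 + 0 = -4)
w(D, K) = D - 4*K (w(D, K) = D + K*(-4) = D - 4*K)
F = 25 (F = (-1 - 4*(-5)) + 1*6 = (-1 + 20) + 6 = 19 + 6 = 25)
a(B, t) = -24 (a(B, t) = 3*(3*(-2) - 2) = 3*(-6 - 2) = 3*(-8) = -24)
(a(F, -1) - 10)*83 = (-24 - 10)*83 = -34*83 = -2822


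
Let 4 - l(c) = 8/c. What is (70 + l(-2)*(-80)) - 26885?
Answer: -27455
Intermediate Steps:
l(c) = 4 - 8/c
(70 + l(-2)*(-80)) - 26885 = (70 + (4 - 8/(-2))*(-80)) - 26885 = (70 + (4 - 8*(-1/2))*(-80)) - 26885 = (70 + (4 + 4)*(-80)) - 26885 = (70 + 8*(-80)) - 26885 = (70 - 640) - 26885 = -570 - 26885 = -27455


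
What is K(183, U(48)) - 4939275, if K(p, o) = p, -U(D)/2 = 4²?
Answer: -4939092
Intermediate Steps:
U(D) = -32 (U(D) = -2*4² = -2*16 = -32)
K(183, U(48)) - 4939275 = 183 - 4939275 = -4939092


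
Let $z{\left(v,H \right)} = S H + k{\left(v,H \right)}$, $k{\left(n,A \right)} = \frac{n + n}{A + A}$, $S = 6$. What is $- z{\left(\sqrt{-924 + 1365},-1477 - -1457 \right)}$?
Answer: $\frac{2421}{20} \approx 121.05$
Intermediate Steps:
$k{\left(n,A \right)} = \frac{n}{A}$ ($k{\left(n,A \right)} = \frac{2 n}{2 A} = 2 n \frac{1}{2 A} = \frac{n}{A}$)
$z{\left(v,H \right)} = 6 H + \frac{v}{H}$
$- z{\left(\sqrt{-924 + 1365},-1477 - -1457 \right)} = - (6 \left(-1477 - -1457\right) + \frac{\sqrt{-924 + 1365}}{-1477 - -1457}) = - (6 \left(-1477 + 1457\right) + \frac{\sqrt{441}}{-1477 + 1457}) = - (6 \left(-20\right) + \frac{21}{-20}) = - (-120 + 21 \left(- \frac{1}{20}\right)) = - (-120 - \frac{21}{20}) = \left(-1\right) \left(- \frac{2421}{20}\right) = \frac{2421}{20}$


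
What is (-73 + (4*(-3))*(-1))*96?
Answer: -5856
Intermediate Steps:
(-73 + (4*(-3))*(-1))*96 = (-73 - 12*(-1))*96 = (-73 + 12)*96 = -61*96 = -5856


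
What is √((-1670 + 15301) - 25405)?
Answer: 29*I*√14 ≈ 108.51*I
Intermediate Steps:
√((-1670 + 15301) - 25405) = √(13631 - 25405) = √(-11774) = 29*I*√14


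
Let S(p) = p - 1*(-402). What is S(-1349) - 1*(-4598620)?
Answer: 4597673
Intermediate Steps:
S(p) = 402 + p (S(p) = p + 402 = 402 + p)
S(-1349) - 1*(-4598620) = (402 - 1349) - 1*(-4598620) = -947 + 4598620 = 4597673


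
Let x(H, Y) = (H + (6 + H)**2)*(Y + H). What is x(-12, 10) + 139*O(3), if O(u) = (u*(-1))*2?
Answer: -882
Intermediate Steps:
O(u) = -2*u (O(u) = -u*2 = -2*u)
x(H, Y) = (H + Y)*(H + (6 + H)**2) (x(H, Y) = (H + (6 + H)**2)*(H + Y) = (H + Y)*(H + (6 + H)**2))
x(-12, 10) + 139*O(3) = ((-12)**2 - 12*10 - 12*(6 - 12)**2 + 10*(6 - 12)**2) + 139*(-2*3) = (144 - 120 - 12*(-6)**2 + 10*(-6)**2) + 139*(-6) = (144 - 120 - 12*36 + 10*36) - 834 = (144 - 120 - 432 + 360) - 834 = -48 - 834 = -882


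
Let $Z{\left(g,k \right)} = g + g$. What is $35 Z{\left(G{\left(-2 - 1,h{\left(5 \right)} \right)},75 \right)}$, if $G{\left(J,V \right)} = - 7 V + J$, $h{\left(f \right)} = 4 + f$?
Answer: $-4620$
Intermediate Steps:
$G{\left(J,V \right)} = J - 7 V$
$Z{\left(g,k \right)} = 2 g$
$35 Z{\left(G{\left(-2 - 1,h{\left(5 \right)} \right)},75 \right)} = 35 \cdot 2 \left(\left(-2 - 1\right) - 7 \left(4 + 5\right)\right) = 35 \cdot 2 \left(\left(-2 - 1\right) - 63\right) = 35 \cdot 2 \left(-3 - 63\right) = 35 \cdot 2 \left(-66\right) = 35 \left(-132\right) = -4620$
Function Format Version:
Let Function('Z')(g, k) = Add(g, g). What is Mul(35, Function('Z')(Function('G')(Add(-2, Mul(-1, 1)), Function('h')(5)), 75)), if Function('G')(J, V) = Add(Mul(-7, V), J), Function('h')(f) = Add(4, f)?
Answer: -4620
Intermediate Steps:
Function('G')(J, V) = Add(J, Mul(-7, V))
Function('Z')(g, k) = Mul(2, g)
Mul(35, Function('Z')(Function('G')(Add(-2, Mul(-1, 1)), Function('h')(5)), 75)) = Mul(35, Mul(2, Add(Add(-2, Mul(-1, 1)), Mul(-7, Add(4, 5))))) = Mul(35, Mul(2, Add(Add(-2, -1), Mul(-7, 9)))) = Mul(35, Mul(2, Add(-3, -63))) = Mul(35, Mul(2, -66)) = Mul(35, -132) = -4620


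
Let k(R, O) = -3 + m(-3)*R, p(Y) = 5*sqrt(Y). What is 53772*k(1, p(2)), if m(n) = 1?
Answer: -107544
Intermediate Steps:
k(R, O) = -3 + R (k(R, O) = -3 + 1*R = -3 + R)
53772*k(1, p(2)) = 53772*(-3 + 1) = 53772*(-2) = -107544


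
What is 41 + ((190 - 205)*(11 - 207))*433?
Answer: 1273061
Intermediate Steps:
41 + ((190 - 205)*(11 - 207))*433 = 41 - 15*(-196)*433 = 41 + 2940*433 = 41 + 1273020 = 1273061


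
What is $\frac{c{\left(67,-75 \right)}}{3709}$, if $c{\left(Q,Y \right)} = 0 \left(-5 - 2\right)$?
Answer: $0$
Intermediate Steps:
$c{\left(Q,Y \right)} = 0$ ($c{\left(Q,Y \right)} = 0 \left(-7\right) = 0$)
$\frac{c{\left(67,-75 \right)}}{3709} = \frac{0}{3709} = 0 \cdot \frac{1}{3709} = 0$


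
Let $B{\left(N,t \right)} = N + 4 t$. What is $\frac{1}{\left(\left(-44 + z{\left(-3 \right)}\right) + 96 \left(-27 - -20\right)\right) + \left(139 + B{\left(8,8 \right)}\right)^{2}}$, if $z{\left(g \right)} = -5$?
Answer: $\frac{1}{31320} \approx 3.1928 \cdot 10^{-5}$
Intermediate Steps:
$\frac{1}{\left(\left(-44 + z{\left(-3 \right)}\right) + 96 \left(-27 - -20\right)\right) + \left(139 + B{\left(8,8 \right)}\right)^{2}} = \frac{1}{\left(\left(-44 - 5\right) + 96 \left(-27 - -20\right)\right) + \left(139 + \left(8 + 4 \cdot 8\right)\right)^{2}} = \frac{1}{\left(-49 + 96 \left(-27 + 20\right)\right) + \left(139 + \left(8 + 32\right)\right)^{2}} = \frac{1}{\left(-49 + 96 \left(-7\right)\right) + \left(139 + 40\right)^{2}} = \frac{1}{\left(-49 - 672\right) + 179^{2}} = \frac{1}{-721 + 32041} = \frac{1}{31320}$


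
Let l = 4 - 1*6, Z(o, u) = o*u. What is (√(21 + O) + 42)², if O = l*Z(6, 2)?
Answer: (42 + I*√3)² ≈ 1761.0 + 145.49*I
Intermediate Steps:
l = -2 (l = 4 - 6 = -2)
O = -24 (O = -12*2 = -2*12 = -24)
(√(21 + O) + 42)² = (√(21 - 24) + 42)² = (√(-3) + 42)² = (I*√3 + 42)² = (42 + I*√3)²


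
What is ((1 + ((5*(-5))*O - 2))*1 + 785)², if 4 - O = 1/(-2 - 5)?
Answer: 22686169/49 ≈ 4.6298e+5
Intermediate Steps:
O = 29/7 (O = 4 - 1/(-2 - 5) = 4 - 1/(-7) = 4 - 1*(-⅐) = 4 + ⅐ = 29/7 ≈ 4.1429)
((1 + ((5*(-5))*O - 2))*1 + 785)² = ((1 + ((5*(-5))*(29/7) - 2))*1 + 785)² = ((1 + (-25*29/7 - 2))*1 + 785)² = ((1 + (-725/7 - 2))*1 + 785)² = ((1 - 739/7)*1 + 785)² = (-732/7*1 + 785)² = (-732/7 + 785)² = (4763/7)² = 22686169/49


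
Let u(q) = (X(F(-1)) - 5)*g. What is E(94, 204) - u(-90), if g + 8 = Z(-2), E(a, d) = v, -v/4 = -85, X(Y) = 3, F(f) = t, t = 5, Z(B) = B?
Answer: 320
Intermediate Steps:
F(f) = 5
v = 340 (v = -4*(-85) = 340)
E(a, d) = 340
g = -10 (g = -8 - 2 = -10)
u(q) = 20 (u(q) = (3 - 5)*(-10) = -2*(-10) = 20)
E(94, 204) - u(-90) = 340 - 1*20 = 340 - 20 = 320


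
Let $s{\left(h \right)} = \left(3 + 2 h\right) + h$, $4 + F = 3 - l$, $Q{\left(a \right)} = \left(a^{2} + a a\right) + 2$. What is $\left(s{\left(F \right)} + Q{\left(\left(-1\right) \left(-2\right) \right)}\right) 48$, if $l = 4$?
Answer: $-96$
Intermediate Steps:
$Q{\left(a \right)} = 2 + 2 a^{2}$ ($Q{\left(a \right)} = \left(a^{2} + a^{2}\right) + 2 = 2 a^{2} + 2 = 2 + 2 a^{2}$)
$F = -5$ ($F = -4 + \left(3 - 4\right) = -4 - 1 = -5$)
$s{\left(h \right)} = 3 + 3 h$
$\left(s{\left(F \right)} + Q{\left(\left(-1\right) \left(-2\right) \right)}\right) 48 = \left(\left(3 + 3 \left(-5\right)\right) + \left(2 + 2 \left(\left(-1\right) \left(-2\right)\right)^{2}\right)\right) 48 = \left(\left(3 - 15\right) + \left(2 + 2 \cdot 2^{2}\right)\right) 48 = \left(-12 + \left(2 + 2 \cdot 4\right)\right) 48 = \left(-12 + \left(2 + 8\right)\right) 48 = \left(-12 + 10\right) 48 = \left(-2\right) 48 = -96$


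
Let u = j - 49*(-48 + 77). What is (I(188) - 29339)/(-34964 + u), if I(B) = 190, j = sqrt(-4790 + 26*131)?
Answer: 10296955/12853103 + 566*I*sqrt(346)/12853103 ≈ 0.80113 + 0.00081912*I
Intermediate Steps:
j = 2*I*sqrt(346) (j = sqrt(-4790 + 3406) = sqrt(-1384) = 2*I*sqrt(346) ≈ 37.202*I)
u = -1421 + 2*I*sqrt(346) (u = 2*I*sqrt(346) - 49*(-48 + 77) = 2*I*sqrt(346) - 49*29 = 2*I*sqrt(346) - 1*1421 = 2*I*sqrt(346) - 1421 = -1421 + 2*I*sqrt(346) ≈ -1421.0 + 37.202*I)
(I(188) - 29339)/(-34964 + u) = (190 - 29339)/(-34964 + (-1421 + 2*I*sqrt(346))) = -29149/(-36385 + 2*I*sqrt(346))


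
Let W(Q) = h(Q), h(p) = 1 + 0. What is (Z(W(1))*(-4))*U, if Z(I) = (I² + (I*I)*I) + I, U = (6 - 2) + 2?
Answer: -72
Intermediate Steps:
h(p) = 1
W(Q) = 1
U = 6 (U = 4 + 2 = 6)
Z(I) = I + I² + I³ (Z(I) = (I² + I²*I) + I = (I² + I³) + I = I + I² + I³)
(Z(W(1))*(-4))*U = ((1*(1 + 1 + 1²))*(-4))*6 = ((1*(1 + 1 + 1))*(-4))*6 = ((1*3)*(-4))*6 = (3*(-4))*6 = -12*6 = -72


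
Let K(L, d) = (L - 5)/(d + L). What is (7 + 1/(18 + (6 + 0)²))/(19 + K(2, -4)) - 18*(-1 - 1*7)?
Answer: 159787/1107 ≈ 144.34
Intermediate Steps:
K(L, d) = (-5 + L)/(L + d)
(7 + 1/(18 + (6 + 0)²))/(19 + K(2, -4)) - 18*(-1 - 1*7) = (7 + 1/(18 + (6 + 0)²))/(19 + (-5 + 2)/(2 - 4)) - 18*(-1 - 1*7) = (7 + 1/(18 + 6²))/(19 - 3/(-2)) - 18*(-1 - 7) = (7 + 1/(18 + 36))/(19 - ½*(-3)) - 18*(-8) = (7 + 1/54)/(19 + 3/2) + 144 = (7 + 1/54)/(41/2) + 144 = (379/54)*(2/41) + 144 = 379/1107 + 144 = 159787/1107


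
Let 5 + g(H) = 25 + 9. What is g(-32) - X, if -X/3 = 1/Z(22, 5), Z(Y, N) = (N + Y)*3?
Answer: 784/27 ≈ 29.037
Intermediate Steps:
Z(Y, N) = 3*N + 3*Y
g(H) = 29 (g(H) = -5 + (25 + 9) = -5 + 34 = 29)
X = -1/27 (X = -3/(3*5 + 3*22) = -3/(15 + 66) = -3/81 = -3*1/81 = -1/27 ≈ -0.037037)
g(-32) - X = 29 - 1*(-1/27) = 29 + 1/27 = 784/27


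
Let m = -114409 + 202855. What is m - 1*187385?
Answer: -98939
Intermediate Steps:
m = 88446
m - 1*187385 = 88446 - 1*187385 = 88446 - 187385 = -98939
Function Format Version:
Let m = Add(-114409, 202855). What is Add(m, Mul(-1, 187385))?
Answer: -98939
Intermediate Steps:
m = 88446
Add(m, Mul(-1, 187385)) = Add(88446, Mul(-1, 187385)) = Add(88446, -187385) = -98939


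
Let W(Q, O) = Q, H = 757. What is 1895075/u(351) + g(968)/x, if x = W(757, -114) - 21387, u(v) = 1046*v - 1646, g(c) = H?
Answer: 1826763/354836 ≈ 5.1482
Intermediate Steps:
g(c) = 757
u(v) = -1646 + 1046*v
x = -20630 (x = 757 - 21387 = -20630)
1895075/u(351) + g(968)/x = 1895075/(-1646 + 1046*351) + 757/(-20630) = 1895075/(-1646 + 367146) + 757*(-1/20630) = 1895075/365500 - 757/20630 = 1895075*(1/365500) - 757/20630 = 4459/860 - 757/20630 = 1826763/354836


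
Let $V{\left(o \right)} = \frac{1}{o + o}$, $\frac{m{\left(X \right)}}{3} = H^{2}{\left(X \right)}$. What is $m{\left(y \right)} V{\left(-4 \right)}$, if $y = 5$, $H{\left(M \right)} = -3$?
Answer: $- \frac{27}{8} \approx -3.375$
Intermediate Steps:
$m{\left(X \right)} = 27$ ($m{\left(X \right)} = 3 \left(-3\right)^{2} = 3 \cdot 9 = 27$)
$V{\left(o \right)} = \frac{1}{2 o}$
$m{\left(y \right)} V{\left(-4 \right)} = 27 \frac{1}{2 \left(-4\right)} = 27 \cdot \frac{1}{2} \left(- \frac{1}{4}\right) = 27 \left(- \frac{1}{8}\right) = - \frac{27}{8}$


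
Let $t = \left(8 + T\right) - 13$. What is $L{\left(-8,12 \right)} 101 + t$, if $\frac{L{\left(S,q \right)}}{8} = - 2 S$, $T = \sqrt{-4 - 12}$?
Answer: $12923 + 4 i \approx 12923.0 + 4.0 i$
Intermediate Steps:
$T = 4 i$ ($T = \sqrt{-16} = 4 i \approx 4.0 i$)
$L{\left(S,q \right)} = - 16 S$ ($L{\left(S,q \right)} = 8 \left(- 2 S\right) = - 16 S$)
$t = -5 + 4 i$ ($t = \left(8 + 4 i\right) - 13 = -5 + 4 i \approx -5.0 + 4.0 i$)
$L{\left(-8,12 \right)} 101 + t = \left(-16\right) \left(-8\right) 101 - \left(5 - 4 i\right) = 128 \cdot 101 - \left(5 - 4 i\right) = 12928 - \left(5 - 4 i\right) = 12923 + 4 i$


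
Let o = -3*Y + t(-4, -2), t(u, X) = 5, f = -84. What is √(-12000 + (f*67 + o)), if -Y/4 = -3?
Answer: I*√17659 ≈ 132.89*I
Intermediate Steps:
Y = 12 (Y = -4*(-3) = 12)
o = -31 (o = -3*12 + 5 = -36 + 5 = -31)
√(-12000 + (f*67 + o)) = √(-12000 + (-84*67 - 31)) = √(-12000 + (-5628 - 31)) = √(-12000 - 5659) = √(-17659) = I*√17659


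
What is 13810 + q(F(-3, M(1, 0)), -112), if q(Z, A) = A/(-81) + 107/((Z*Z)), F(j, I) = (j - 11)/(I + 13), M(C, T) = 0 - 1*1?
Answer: 55129390/3969 ≈ 13890.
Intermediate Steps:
M(C, T) = -1 (M(C, T) = 0 - 1 = -1)
F(j, I) = (-11 + j)/(13 + I)
q(Z, A) = 107/Z² - A/81 (q(Z, A) = A*(-1/81) + 107/(Z²) = -A/81 + 107/Z² = 107/Z² - A/81)
13810 + q(F(-3, M(1, 0)), -112) = 13810 + (107/((-11 - 3)/(13 - 1))² - 1/81*(-112)) = 13810 + (107/(-14/12)² + 112/81) = 13810 + (107/((1/12)*(-14))² + 112/81) = 13810 + (107/(-7/6)² + 112/81) = 13810 + (107*(36/49) + 112/81) = 13810 + (3852/49 + 112/81) = 13810 + 317500/3969 = 55129390/3969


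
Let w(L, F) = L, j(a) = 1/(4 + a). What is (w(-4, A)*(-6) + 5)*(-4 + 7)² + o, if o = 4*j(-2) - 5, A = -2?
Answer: 258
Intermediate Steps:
o = -3 (o = 4/(4 - 2) - 5 = 4/2 - 5 = 4*(½) - 5 = 2 - 5 = -3)
(w(-4, A)*(-6) + 5)*(-4 + 7)² + o = (-4*(-6) + 5)*(-4 + 7)² - 3 = (24 + 5)*3² - 3 = 29*9 - 3 = 261 - 3 = 258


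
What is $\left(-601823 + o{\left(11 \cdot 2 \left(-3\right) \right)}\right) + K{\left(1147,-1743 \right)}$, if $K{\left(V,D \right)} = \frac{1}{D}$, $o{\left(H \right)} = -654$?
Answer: $- \frac{1050117412}{1743} \approx -6.0248 \cdot 10^{5}$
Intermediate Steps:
$\left(-601823 + o{\left(11 \cdot 2 \left(-3\right) \right)}\right) + K{\left(1147,-1743 \right)} = \left(-601823 - 654\right) + \frac{1}{-1743} = -602477 - \frac{1}{1743} = - \frac{1050117412}{1743}$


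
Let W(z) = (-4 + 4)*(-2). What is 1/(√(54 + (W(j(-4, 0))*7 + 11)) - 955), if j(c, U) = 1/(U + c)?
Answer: -191/182392 - √65/911960 ≈ -0.0010560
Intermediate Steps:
W(z) = 0 (W(z) = 0*(-2) = 0)
1/(√(54 + (W(j(-4, 0))*7 + 11)) - 955) = 1/(√(54 + (0*7 + 11)) - 955) = 1/(√(54 + (0 + 11)) - 955) = 1/(√(54 + 11) - 955) = 1/(√65 - 955) = 1/(-955 + √65)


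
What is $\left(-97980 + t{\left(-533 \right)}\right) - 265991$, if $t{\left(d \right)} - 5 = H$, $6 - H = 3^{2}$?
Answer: $-363969$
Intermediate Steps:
$H = -3$ ($H = 6 - 3^{2} = 6 - 9 = -3$)
$t{\left(d \right)} = 2$ ($t{\left(d \right)} = 5 - 3 = 2$)
$\left(-97980 + t{\left(-533 \right)}\right) - 265991 = \left(-97980 + 2\right) - 265991 = -97978 - 265991 = -363969$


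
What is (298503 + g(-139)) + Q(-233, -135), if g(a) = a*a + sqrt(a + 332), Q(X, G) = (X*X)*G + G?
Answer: -7011326 + sqrt(193) ≈ -7.0113e+6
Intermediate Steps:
Q(X, G) = G + G*X**2 (Q(X, G) = X**2*G + G = G*X**2 + G = G + G*X**2)
g(a) = a**2 + sqrt(332 + a)
(298503 + g(-139)) + Q(-233, -135) = (298503 + ((-139)**2 + sqrt(332 - 139))) - 135*(1 + (-233)**2) = (298503 + (19321 + sqrt(193))) - 135*(1 + 54289) = (317824 + sqrt(193)) - 135*54290 = (317824 + sqrt(193)) - 7329150 = -7011326 + sqrt(193)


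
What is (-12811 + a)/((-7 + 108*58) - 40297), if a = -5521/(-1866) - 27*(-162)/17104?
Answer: 102193525709/271605704640 ≈ 0.37626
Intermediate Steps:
a = 25648267/7979016 (a = -5521*(-1/1866) + 4374*(1/17104) = 5521/1866 + 2187/8552 = 25648267/7979016 ≈ 3.2145)
(-12811 + a)/((-7 + 108*58) - 40297) = (-12811 + 25648267/7979016)/((-7 + 108*58) - 40297) = -102193525709/(7979016*((-7 + 6264) - 40297)) = -102193525709/(7979016*(6257 - 40297)) = -102193525709/7979016/(-34040) = -102193525709/7979016*(-1/34040) = 102193525709/271605704640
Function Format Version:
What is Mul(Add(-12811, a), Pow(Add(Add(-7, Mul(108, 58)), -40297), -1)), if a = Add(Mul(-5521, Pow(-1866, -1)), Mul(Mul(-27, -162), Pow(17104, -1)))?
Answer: Rational(102193525709, 271605704640) ≈ 0.37626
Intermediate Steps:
a = Rational(25648267, 7979016) (a = Add(Mul(-5521, Rational(-1, 1866)), Mul(4374, Rational(1, 17104))) = Add(Rational(5521, 1866), Rational(2187, 8552)) = Rational(25648267, 7979016) ≈ 3.2145)
Mul(Add(-12811, a), Pow(Add(Add(-7, Mul(108, 58)), -40297), -1)) = Mul(Add(-12811, Rational(25648267, 7979016)), Pow(Add(Add(-7, Mul(108, 58)), -40297), -1)) = Mul(Rational(-102193525709, 7979016), Pow(Add(Add(-7, 6264), -40297), -1)) = Mul(Rational(-102193525709, 7979016), Pow(Add(6257, -40297), -1)) = Mul(Rational(-102193525709, 7979016), Pow(-34040, -1)) = Mul(Rational(-102193525709, 7979016), Rational(-1, 34040)) = Rational(102193525709, 271605704640)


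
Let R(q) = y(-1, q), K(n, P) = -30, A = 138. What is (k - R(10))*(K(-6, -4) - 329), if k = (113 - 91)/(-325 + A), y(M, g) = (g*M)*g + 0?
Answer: -609582/17 ≈ -35858.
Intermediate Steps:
y(M, g) = M*g² (y(M, g) = (M*g)*g + 0 = M*g² + 0 = M*g²)
k = -2/17 (k = (113 - 91)/(-325 + 138) = 22/(-187) = 22*(-1/187) = -2/17 ≈ -0.11765)
R(q) = -q²
(k - R(10))*(K(-6, -4) - 329) = (-2/17 - (-1)*10²)*(-30 - 329) = (-2/17 - (-1)*100)*(-359) = (-2/17 - 1*(-100))*(-359) = (-2/17 + 100)*(-359) = (1698/17)*(-359) = -609582/17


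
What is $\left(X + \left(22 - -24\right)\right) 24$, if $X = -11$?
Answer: $840$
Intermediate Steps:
$\left(X + \left(22 - -24\right)\right) 24 = \left(-11 + \left(22 - -24\right)\right) 24 = \left(-11 + \left(22 + 24\right)\right) 24 = \left(-11 + 46\right) 24 = 35 \cdot 24 = 840$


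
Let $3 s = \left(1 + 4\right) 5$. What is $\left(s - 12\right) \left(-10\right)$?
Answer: $\frac{110}{3} \approx 36.667$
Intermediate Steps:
$s = \frac{25}{3}$ ($s = \frac{\left(1 + 4\right) 5}{3} = \frac{5 \cdot 5}{3} = \frac{1}{3} \cdot 25 = \frac{25}{3} \approx 8.3333$)
$\left(s - 12\right) \left(-10\right) = \left(\frac{25}{3} - 12\right) \left(-10\right) = \left(- \frac{11}{3}\right) \left(-10\right) = \frac{110}{3}$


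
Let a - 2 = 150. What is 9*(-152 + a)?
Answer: 0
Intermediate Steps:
a = 152 (a = 2 + 150 = 152)
9*(-152 + a) = 9*(-152 + 152) = 9*0 = 0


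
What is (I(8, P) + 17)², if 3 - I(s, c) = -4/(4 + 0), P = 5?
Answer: 441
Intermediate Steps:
I(s, c) = 4 (I(s, c) = 3 - (-4)/(4 + 0) = 3 - (-4)/4 = 3 - 1*(-1) = 3 + 1 = 4)
(I(8, P) + 17)² = (4 + 17)² = 21² = 441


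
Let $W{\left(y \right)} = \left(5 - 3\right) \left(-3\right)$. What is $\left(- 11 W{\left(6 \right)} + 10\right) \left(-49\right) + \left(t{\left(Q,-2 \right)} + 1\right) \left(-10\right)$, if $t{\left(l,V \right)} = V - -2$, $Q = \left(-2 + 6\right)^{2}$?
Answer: $-3734$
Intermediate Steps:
$Q = 16$ ($Q = 4^{2} = 16$)
$t{\left(l,V \right)} = 2 + V$ ($t{\left(l,V \right)} = V + 2 = 2 + V$)
$W{\left(y \right)} = -6$ ($W{\left(y \right)} = 2 \left(-3\right) = -6$)
$\left(- 11 W{\left(6 \right)} + 10\right) \left(-49\right) + \left(t{\left(Q,-2 \right)} + 1\right) \left(-10\right) = \left(\left(-11\right) \left(-6\right) + 10\right) \left(-49\right) + \left(\left(2 - 2\right) + 1\right) \left(-10\right) = \left(66 + 10\right) \left(-49\right) + \left(0 + 1\right) \left(-10\right) = 76 \left(-49\right) + 1 \left(-10\right) = -3724 - 10 = -3734$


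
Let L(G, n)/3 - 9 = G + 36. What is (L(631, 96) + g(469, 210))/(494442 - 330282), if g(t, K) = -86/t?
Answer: 475523/38495520 ≈ 0.012353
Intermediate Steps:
L(G, n) = 135 + 3*G (L(G, n) = 27 + 3*(G + 36) = 27 + 3*(36 + G) = 27 + (108 + 3*G) = 135 + 3*G)
(L(631, 96) + g(469, 210))/(494442 - 330282) = ((135 + 3*631) - 86/469)/(494442 - 330282) = ((135 + 1893) - 86*1/469)/164160 = (2028 - 86/469)*(1/164160) = (951046/469)*(1/164160) = 475523/38495520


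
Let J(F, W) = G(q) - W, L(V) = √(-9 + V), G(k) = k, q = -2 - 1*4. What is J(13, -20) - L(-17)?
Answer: 14 - I*√26 ≈ 14.0 - 5.099*I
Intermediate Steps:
q = -6 (q = -2 - 4 = -6)
J(F, W) = -6 - W
J(13, -20) - L(-17) = (-6 - 1*(-20)) - √(-9 - 17) = (-6 + 20) - √(-26) = 14 - I*√26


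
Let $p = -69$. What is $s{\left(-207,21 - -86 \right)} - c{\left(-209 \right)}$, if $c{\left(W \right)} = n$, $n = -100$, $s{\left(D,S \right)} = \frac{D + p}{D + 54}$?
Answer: $\frac{5192}{51} \approx 101.8$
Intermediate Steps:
$s{\left(D,S \right)} = \frac{-69 + D}{54 + D}$ ($s{\left(D,S \right)} = \frac{D - 69}{D + 54} = \frac{-69 + D}{54 + D}$)
$c{\left(W \right)} = -100$
$s{\left(-207,21 - -86 \right)} - c{\left(-209 \right)} = \frac{-69 - 207}{54 - 207} - -100 = \frac{1}{-153} \left(-276\right) + 100 = \left(- \frac{1}{153}\right) \left(-276\right) + 100 = \frac{92}{51} + 100 = \frac{5192}{51}$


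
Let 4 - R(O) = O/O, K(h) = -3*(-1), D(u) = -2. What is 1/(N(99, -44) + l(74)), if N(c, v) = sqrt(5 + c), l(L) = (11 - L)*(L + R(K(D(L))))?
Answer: -4851/23532097 - 2*sqrt(26)/23532097 ≈ -0.00020658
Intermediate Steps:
K(h) = 3
R(O) = 3 (R(O) = 4 - O/O = 4 - 1*1 = 4 - 1 = 3)
l(L) = (3 + L)*(11 - L) (l(L) = (11 - L)*(L + 3) = (11 - L)*(3 + L) = (3 + L)*(11 - L))
1/(N(99, -44) + l(74)) = 1/(sqrt(5 + 99) + (33 - 1*74**2 + 8*74)) = 1/(sqrt(104) + (33 - 1*5476 + 592)) = 1/(2*sqrt(26) + (33 - 5476 + 592)) = 1/(2*sqrt(26) - 4851) = 1/(-4851 + 2*sqrt(26))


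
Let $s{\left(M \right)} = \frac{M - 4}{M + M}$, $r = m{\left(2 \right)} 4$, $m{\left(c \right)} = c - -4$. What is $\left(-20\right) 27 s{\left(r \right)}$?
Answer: $-225$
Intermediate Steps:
$m{\left(c \right)} = 4 + c$ ($m{\left(c \right)} = c + 4 = 4 + c$)
$r = 24$ ($r = \left(4 + 2\right) 4 = 6 \cdot 4 = 24$)
$s{\left(M \right)} = \frac{-4 + M}{2 M}$
$\left(-20\right) 27 s{\left(r \right)} = \left(-20\right) 27 \frac{-4 + 24}{2 \cdot 24} = - 540 \cdot \frac{1}{2} \cdot \frac{1}{24} \cdot 20 = \left(-540\right) \frac{5}{12} = -225$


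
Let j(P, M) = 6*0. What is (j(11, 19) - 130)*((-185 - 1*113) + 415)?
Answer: -15210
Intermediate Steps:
j(P, M) = 0
(j(11, 19) - 130)*((-185 - 1*113) + 415) = (0 - 130)*((-185 - 1*113) + 415) = -130*((-185 - 113) + 415) = -130*(-298 + 415) = -130*117 = -15210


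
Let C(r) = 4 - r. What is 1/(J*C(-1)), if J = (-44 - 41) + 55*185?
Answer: 1/50450 ≈ 1.9822e-5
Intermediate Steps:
J = 10090 (J = -85 + 10175 = 10090)
1/(J*C(-1)) = 1/(10090*(4 - 1*(-1))) = 1/(10090*(4 + 1)) = 1/(10090*5) = 1/50450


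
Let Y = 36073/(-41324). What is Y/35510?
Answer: -36073/1467415240 ≈ -2.4583e-5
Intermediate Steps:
Y = -36073/41324 (Y = 36073*(-1/41324) = -36073/41324 ≈ -0.87293)
Y/35510 = -36073/41324/35510 = -36073/41324*1/35510 = -36073/1467415240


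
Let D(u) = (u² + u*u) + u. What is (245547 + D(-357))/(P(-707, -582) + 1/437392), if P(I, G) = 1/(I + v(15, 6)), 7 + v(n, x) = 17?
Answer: -50819313291904/145565 ≈ -3.4912e+8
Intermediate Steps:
v(n, x) = 10 (v(n, x) = -7 + 17 = 10)
D(u) = u + 2*u² (D(u) = (u² + u²) + u = 2*u² + u = u + 2*u²)
P(I, G) = 1/(10 + I) (P(I, G) = 1/(I + 10) = 1/(10 + I))
(245547 + D(-357))/(P(-707, -582) + 1/437392) = (245547 - 357*(1 + 2*(-357)))/(1/(10 - 707) + 1/437392) = (245547 - 357*(1 - 714))/(1/(-697) + 1/437392) = (245547 - 357*(-713))/(-1/697 + 1/437392) = (245547 + 254541)/(-436695/304862224) = 500088*(-304862224/436695) = -50819313291904/145565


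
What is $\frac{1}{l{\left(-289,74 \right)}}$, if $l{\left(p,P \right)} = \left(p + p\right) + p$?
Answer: $- \frac{1}{867} \approx -0.0011534$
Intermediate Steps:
$l{\left(p,P \right)} = 3 p$ ($l{\left(p,P \right)} = 2 p + p = 3 p$)
$\frac{1}{l{\left(-289,74 \right)}} = \frac{1}{3 \left(-289\right)} = \frac{1}{-867} = - \frac{1}{867}$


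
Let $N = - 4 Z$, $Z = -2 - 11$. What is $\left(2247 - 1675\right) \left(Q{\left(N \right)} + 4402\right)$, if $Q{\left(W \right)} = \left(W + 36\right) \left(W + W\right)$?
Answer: $7752888$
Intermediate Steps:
$Z = -13$ ($Z = -2 - 11 = -13$)
$N = 52$ ($N = \left(-4\right) \left(-13\right) = 52$)
$Q{\left(W \right)} = 2 W \left(36 + W\right)$ ($Q{\left(W \right)} = \left(36 + W\right) 2 W = 2 W \left(36 + W\right)$)
$\left(2247 - 1675\right) \left(Q{\left(N \right)} + 4402\right) = \left(2247 - 1675\right) \left(2 \cdot 52 \left(36 + 52\right) + 4402\right) = \left(2247 - 1675\right) \left(2 \cdot 52 \cdot 88 + 4402\right) = 572 \left(9152 + 4402\right) = 572 \cdot 13554 = 7752888$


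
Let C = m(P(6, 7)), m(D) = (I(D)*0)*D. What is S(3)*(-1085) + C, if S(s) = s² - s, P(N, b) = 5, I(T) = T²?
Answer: -6510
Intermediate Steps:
m(D) = 0 (m(D) = (D²*0)*D = 0*D = 0)
C = 0
S(3)*(-1085) + C = (3*(-1 + 3))*(-1085) + 0 = (3*2)*(-1085) + 0 = 6*(-1085) + 0 = -6510 + 0 = -6510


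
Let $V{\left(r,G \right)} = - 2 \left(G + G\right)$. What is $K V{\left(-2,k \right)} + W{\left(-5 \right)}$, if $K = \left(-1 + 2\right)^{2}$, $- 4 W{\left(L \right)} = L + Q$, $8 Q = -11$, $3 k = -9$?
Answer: $\frac{435}{32} \approx 13.594$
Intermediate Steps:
$k = -3$ ($k = \frac{1}{3} \left(-9\right) = -3$)
$Q = - \frac{11}{8}$ ($Q = \frac{1}{8} \left(-11\right) = - \frac{11}{8} \approx -1.375$)
$W{\left(L \right)} = \frac{11}{32} - \frac{L}{4}$ ($W{\left(L \right)} = - \frac{L - \frac{11}{8}}{4} = - \frac{- \frac{11}{8} + L}{4} = \frac{11}{32} - \frac{L}{4}$)
$V{\left(r,G \right)} = - 4 G$ ($V{\left(r,G \right)} = - 2 \cdot 2 G = - 4 G$)
$K = 1$ ($K = 1^{2} = 1$)
$K V{\left(-2,k \right)} + W{\left(-5 \right)} = 1 \left(\left(-4\right) \left(-3\right)\right) + \left(\frac{11}{32} - - \frac{5}{4}\right) = 1 \cdot 12 + \left(\frac{11}{32} + \frac{5}{4}\right) = 12 + \frac{51}{32} = \frac{435}{32}$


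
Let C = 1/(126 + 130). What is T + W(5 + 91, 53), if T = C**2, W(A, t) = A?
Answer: 6291457/65536 ≈ 96.000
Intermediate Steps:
C = 1/256 ≈ 0.0039063
T = 1/65536 (T = (1/256)**2 = 1/65536 ≈ 1.5259e-5)
T + W(5 + 91, 53) = 1/65536 + (5 + 91) = 1/65536 + 96 = 6291457/65536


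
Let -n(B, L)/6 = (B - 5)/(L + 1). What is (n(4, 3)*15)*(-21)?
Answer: -945/2 ≈ -472.50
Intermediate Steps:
n(B, L) = -6*(-5 + B)/(1 + L) (n(B, L) = -6*(B - 5)/(L + 1) = -6*(-5 + B)/(1 + L))
(n(4, 3)*15)*(-21) = ((6*(5 - 1*4)/(1 + 3))*15)*(-21) = ((6*(5 - 4)/4)*15)*(-21) = ((6*(¼)*1)*15)*(-21) = ((3/2)*15)*(-21) = (45/2)*(-21) = -945/2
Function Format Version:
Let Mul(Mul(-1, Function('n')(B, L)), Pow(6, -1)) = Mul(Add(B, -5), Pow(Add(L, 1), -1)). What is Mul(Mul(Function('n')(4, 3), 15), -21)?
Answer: Rational(-945, 2) ≈ -472.50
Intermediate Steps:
Function('n')(B, L) = Mul(-6, Pow(Add(1, L), -1), Add(-5, B)) (Function('n')(B, L) = Mul(-6, Mul(Add(B, -5), Pow(Add(L, 1), -1))) = Mul(-6, Mul(Add(-5, B), Pow(Add(1, L), -1))) = Mul(-6, Mul(Pow(Add(1, L), -1), Add(-5, B))) = Mul(-6, Pow(Add(1, L), -1), Add(-5, B)))
Mul(Mul(Function('n')(4, 3), 15), -21) = Mul(Mul(Mul(6, Pow(Add(1, 3), -1), Add(5, Mul(-1, 4))), 15), -21) = Mul(Mul(Mul(6, Pow(4, -1), Add(5, -4)), 15), -21) = Mul(Mul(Mul(6, Rational(1, 4), 1), 15), -21) = Mul(Mul(Rational(3, 2), 15), -21) = Mul(Rational(45, 2), -21) = Rational(-945, 2)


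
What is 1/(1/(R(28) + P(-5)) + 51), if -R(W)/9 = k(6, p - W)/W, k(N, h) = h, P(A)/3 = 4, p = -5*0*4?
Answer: 21/1072 ≈ 0.019590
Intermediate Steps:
p = 0 (p = 0*4 = 0)
P(A) = 12 (P(A) = 3*4 = 12)
R(W) = 9 (R(W) = -9*(0 - W)/W = -9*(-W)/W = -9*(-1) = 9)
1/(1/(R(28) + P(-5)) + 51) = 1/(1/(9 + 12) + 51) = 1/(1/21 + 51) = 1/(1072/21) = 21/1072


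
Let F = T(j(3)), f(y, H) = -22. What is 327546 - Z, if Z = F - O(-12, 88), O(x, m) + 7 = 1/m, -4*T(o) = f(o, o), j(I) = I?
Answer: 28822949/88 ≈ 3.2753e+5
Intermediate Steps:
T(o) = 11/2 (T(o) = -¼*(-22) = 11/2)
O(x, m) = -7 + 1/m
F = 11/2 ≈ 5.5000
Z = 1099/88 (Z = 11/2 - (-7 + 1/88) = 11/2 - 1*(-615/88) = 11/2 + 615/88 = 1099/88 ≈ 12.489)
327546 - Z = 327546 - 1*1099/88 = 327546 - 1099/88 = 28822949/88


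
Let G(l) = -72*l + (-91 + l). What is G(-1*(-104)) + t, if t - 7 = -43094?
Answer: -50562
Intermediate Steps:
t = -43087 (t = 7 - 43094 = -43087)
G(l) = -91 - 71*l
G(-1*(-104)) + t = (-91 - (-71)*(-104)) - 43087 = (-91 - 71*104) - 43087 = (-91 - 7384) - 43087 = -7475 - 43087 = -50562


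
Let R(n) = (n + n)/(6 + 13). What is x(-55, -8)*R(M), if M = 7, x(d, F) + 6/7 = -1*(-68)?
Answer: 940/19 ≈ 49.474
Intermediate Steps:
x(d, F) = 470/7 (x(d, F) = -6/7 - 1*(-68) = -6/7 + 68 = 470/7)
R(n) = 2*n/19 (R(n) = (2*n)/19 = (2*n)*(1/19) = 2*n/19)
x(-55, -8)*R(M) = 470*((2/19)*7)/7 = (470/7)*(14/19) = 940/19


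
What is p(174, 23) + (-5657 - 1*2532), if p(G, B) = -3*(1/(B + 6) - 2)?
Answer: -237310/29 ≈ -8183.1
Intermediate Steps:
p(G, B) = 6 - 3/(6 + B) (p(G, B) = -3*(1/(6 + B) - 2) = -3*(-2 + 1/(6 + B)) = 6 - 3/(6 + B))
p(174, 23) + (-5657 - 1*2532) = 3*(11 + 2*23)/(6 + 23) + (-5657 - 1*2532) = 3*(11 + 46)/29 + (-5657 - 2532) = 3*(1/29)*57 - 8189 = 171/29 - 8189 = -237310/29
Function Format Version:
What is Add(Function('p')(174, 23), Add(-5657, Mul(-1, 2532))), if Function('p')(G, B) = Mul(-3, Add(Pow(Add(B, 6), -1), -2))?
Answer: Rational(-237310, 29) ≈ -8183.1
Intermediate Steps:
Function('p')(G, B) = Add(6, Mul(-3, Pow(Add(6, B), -1))) (Function('p')(G, B) = Mul(-3, Add(Pow(Add(6, B), -1), -2)) = Mul(-3, Add(-2, Pow(Add(6, B), -1))) = Add(6, Mul(-3, Pow(Add(6, B), -1))))
Add(Function('p')(174, 23), Add(-5657, Mul(-1, 2532))) = Add(Mul(3, Pow(Add(6, 23), -1), Add(11, Mul(2, 23))), Add(-5657, Mul(-1, 2532))) = Add(Mul(3, Pow(29, -1), Add(11, 46)), Add(-5657, -2532)) = Add(Mul(3, Rational(1, 29), 57), -8189) = Add(Rational(171, 29), -8189) = Rational(-237310, 29)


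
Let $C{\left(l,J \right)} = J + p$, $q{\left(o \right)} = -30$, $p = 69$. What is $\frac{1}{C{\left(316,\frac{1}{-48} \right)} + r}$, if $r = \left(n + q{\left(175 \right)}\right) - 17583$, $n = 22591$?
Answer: $\frac{48}{242255} \approx 0.00019814$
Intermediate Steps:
$r = 4978$ ($r = \left(22591 - 30\right) - 17583 = 22561 - 17583 = 4978$)
$C{\left(l,J \right)} = 69 + J$ ($C{\left(l,J \right)} = J + 69 = 69 + J$)
$\frac{1}{C{\left(316,\frac{1}{-48} \right)} + r} = \frac{1}{\left(69 + \frac{1}{-48}\right) + 4978} = \frac{1}{\left(69 - \frac{1}{48}\right) + 4978} = \frac{1}{\frac{3311}{48} + 4978} = \frac{1}{\frac{242255}{48}} = \frac{48}{242255}$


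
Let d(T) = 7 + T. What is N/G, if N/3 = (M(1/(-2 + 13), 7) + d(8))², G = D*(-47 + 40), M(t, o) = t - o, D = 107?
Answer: -23763/90629 ≈ -0.26220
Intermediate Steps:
G = -749 (G = 107*(-47 + 40) = 107*(-7) = -749)
N = 23763/121 (N = 3*((1/(-2 + 13) - 1*7) + (7 + 8))² = 3*((1/11 - 7) + 15)² = 3*(-76/11 + 15)² = 3*(89/11)² = 3*(7921/121) = 23763/121 ≈ 196.39)
N/G = (23763/121)/(-749) = (23763/121)*(-1/749) = -23763/90629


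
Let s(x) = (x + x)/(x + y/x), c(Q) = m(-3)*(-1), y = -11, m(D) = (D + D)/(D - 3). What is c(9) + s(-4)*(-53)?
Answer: -1701/5 ≈ -340.20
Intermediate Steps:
m(D) = 2*D/(-3 + D) (m(D) = (2*D)/(-3 + D) = 2*D/(-3 + D))
c(Q) = -1 (c(Q) = (2*(-3)/(-3 - 3))*(-1) = (2*(-3)/(-6))*(-1) = (2*(-3)*(-⅙))*(-1) = 1*(-1) = -1)
s(x) = 2*x/(x - 11/x) (s(x) = (x + x)/(x - 11/x) = (2*x)/(x - 11/x) = 2*x/(x - 11/x))
c(9) + s(-4)*(-53) = -1 + (2*(-4)²/(-11 + (-4)²))*(-53) = -1 + (2*16/(-11 + 16))*(-53) = -1 + (2*16/5)*(-53) = -1 + (2*16*(⅕))*(-53) = -1 + (32/5)*(-53) = -1 - 1696/5 = -1701/5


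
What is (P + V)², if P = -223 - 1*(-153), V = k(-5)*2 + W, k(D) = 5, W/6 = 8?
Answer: 144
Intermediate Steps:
W = 48 (W = 6*8 = 48)
V = 58 (V = 5*2 + 48 = 10 + 48 = 58)
P = -70 (P = -223 + 153 = -70)
(P + V)² = (-70 + 58)² = (-12)² = 144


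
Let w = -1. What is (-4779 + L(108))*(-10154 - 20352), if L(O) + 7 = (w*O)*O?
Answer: 501823700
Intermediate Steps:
L(O) = -7 - O**2 (L(O) = -7 + (-O)*O = -7 - O**2)
(-4779 + L(108))*(-10154 - 20352) = (-4779 + (-7 - 1*108**2))*(-10154 - 20352) = (-4779 + (-7 - 1*11664))*(-30506) = (-4779 + (-7 - 11664))*(-30506) = (-4779 - 11671)*(-30506) = -16450*(-30506) = 501823700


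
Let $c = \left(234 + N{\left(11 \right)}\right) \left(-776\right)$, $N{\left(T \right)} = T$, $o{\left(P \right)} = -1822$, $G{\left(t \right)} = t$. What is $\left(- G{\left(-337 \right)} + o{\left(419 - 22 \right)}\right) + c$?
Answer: $-191605$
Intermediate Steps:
$c = -190120$ ($c = \left(234 + 11\right) \left(-776\right) = 245 \left(-776\right) = -190120$)
$\left(- G{\left(-337 \right)} + o{\left(419 - 22 \right)}\right) + c = \left(\left(-1\right) \left(-337\right) - 1822\right) - 190120 = \left(337 - 1822\right) - 190120 = -1485 - 190120 = -191605$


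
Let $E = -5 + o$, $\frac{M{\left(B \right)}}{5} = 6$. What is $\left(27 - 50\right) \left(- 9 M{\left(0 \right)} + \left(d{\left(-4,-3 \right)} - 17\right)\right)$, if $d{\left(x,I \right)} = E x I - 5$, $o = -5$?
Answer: $9476$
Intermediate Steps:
$M{\left(B \right)} = 30$ ($M{\left(B \right)} = 5 \cdot 6 = 30$)
$E = -10$ ($E = -5 - 5 = -10$)
$d{\left(x,I \right)} = -5 - 10 I x$ ($d{\left(x,I \right)} = - 10 x I - 5 = - 10 I x - 5 = -5 - 10 I x$)
$\left(27 - 50\right) \left(- 9 M{\left(0 \right)} + \left(d{\left(-4,-3 \right)} - 17\right)\right) = \left(27 - 50\right) \left(\left(-9\right) 30 - \left(22 + 120\right)\right) = \left(27 - 50\right) \left(-270 - 142\right) = - 23 \left(-270 - 142\right) = \left(-23\right) \left(-412\right) = 9476$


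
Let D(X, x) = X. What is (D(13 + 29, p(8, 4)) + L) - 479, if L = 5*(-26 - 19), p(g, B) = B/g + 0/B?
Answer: -662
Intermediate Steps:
p(g, B) = B/g (p(g, B) = B/g + 0 = B/g)
L = -225 (L = 5*(-45) = -225)
(D(13 + 29, p(8, 4)) + L) - 479 = ((13 + 29) - 225) - 479 = (42 - 225) - 479 = -183 - 479 = -662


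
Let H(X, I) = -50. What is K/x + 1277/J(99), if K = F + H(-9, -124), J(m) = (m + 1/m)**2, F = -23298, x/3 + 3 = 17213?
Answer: -798531262741/2480284651260 ≈ -0.32195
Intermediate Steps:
x = 51630 (x = -9 + 3*17213 = -9 + 51639 = 51630)
K = -23348 (K = -23298 - 50 = -23348)
K/x + 1277/J(99) = -23348/51630 + 1277/(((1 + 99**2)**2/99**2)) = -23348*1/51630 + 1277/(((1 + 9801)**2/9801)) = -11674/25815 + 1277/(((1/9801)*9802**2)) = -11674/25815 + 1277/(((1/9801)*96079204)) = -11674/25815 + 1277/(96079204/9801) = -11674/25815 + 1277*(9801/96079204) = -11674/25815 + 12515877/96079204 = -798531262741/2480284651260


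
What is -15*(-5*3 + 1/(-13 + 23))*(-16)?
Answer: -3576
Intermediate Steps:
-15*(-5*3 + 1/(-13 + 23))*(-16) = -15*(-15 + 1/10)*(-16) = -15*(-15 + ⅒)*(-16) = -(-447)*(-16)/2 = -15*1192/5 = -3576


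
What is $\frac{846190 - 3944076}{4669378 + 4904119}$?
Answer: $- \frac{3097886}{9573497} \approx -0.32359$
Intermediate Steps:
$\frac{846190 - 3944076}{4669378 + 4904119} = - \frac{3097886}{9573497}$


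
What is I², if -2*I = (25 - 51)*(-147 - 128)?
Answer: 12780625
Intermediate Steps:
I = -3575 (I = -(25 - 51)*(-147 - 128)/2 = -(-13)*(-275) = -½*7150 = -3575)
I² = (-3575)² = 12780625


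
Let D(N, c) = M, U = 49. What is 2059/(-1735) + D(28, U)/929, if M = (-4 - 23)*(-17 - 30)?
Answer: 288904/1611815 ≈ 0.17924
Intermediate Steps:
M = 1269 (M = -27*(-47) = 1269)
D(N, c) = 1269
2059/(-1735) + D(28, U)/929 = 2059/(-1735) + 1269/929 = 2059*(-1/1735) + 1269*(1/929) = -2059/1735 + 1269/929 = 288904/1611815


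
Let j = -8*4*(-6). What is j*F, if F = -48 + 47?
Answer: -192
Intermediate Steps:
F = -1
j = 192 (j = -32*(-6) = 192)
j*F = 192*(-1) = -192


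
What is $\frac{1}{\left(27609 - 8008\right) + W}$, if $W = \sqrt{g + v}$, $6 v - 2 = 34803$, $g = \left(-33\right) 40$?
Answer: $\frac{117606}{2305168321} - \frac{\sqrt{161310}}{2305168321} \approx 5.0844 \cdot 10^{-5}$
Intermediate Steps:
$g = -1320$
$v = \frac{34805}{6}$ ($v = \frac{1}{3} + \frac{1}{6} \cdot 34803 = \frac{1}{3} + \frac{11601}{2} = \frac{34805}{6} \approx 5800.8$)
$W = \frac{\sqrt{161310}}{6}$ ($W = \sqrt{-1320 + \frac{34805}{6}} = \sqrt{\frac{26885}{6}} = \frac{\sqrt{161310}}{6} \approx 66.939$)
$\frac{1}{\left(27609 - 8008\right) + W} = \frac{1}{\left(27609 - 8008\right) + \frac{\sqrt{161310}}{6}} = \frac{1}{19601 + \frac{\sqrt{161310}}{6}}$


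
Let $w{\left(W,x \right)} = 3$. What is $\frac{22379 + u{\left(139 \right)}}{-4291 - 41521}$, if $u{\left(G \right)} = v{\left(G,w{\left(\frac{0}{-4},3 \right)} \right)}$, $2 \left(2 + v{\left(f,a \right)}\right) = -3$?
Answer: $- \frac{44751}{91624} \approx -0.48842$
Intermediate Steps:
$v{\left(f,a \right)} = - \frac{7}{2}$ ($v{\left(f,a \right)} = -2 + \frac{1}{2} \left(-3\right) = -2 - \frac{3}{2} = - \frac{7}{2}$)
$u{\left(G \right)} = - \frac{7}{2}$
$\frac{22379 + u{\left(139 \right)}}{-4291 - 41521} = \frac{22379 - \frac{7}{2}}{-4291 - 41521} = \frac{44751}{2 \left(-45812\right)} = \frac{44751}{2} \left(- \frac{1}{45812}\right) = - \frac{44751}{91624}$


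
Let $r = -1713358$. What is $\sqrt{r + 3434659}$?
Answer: $\sqrt{1721301} \approx 1312.0$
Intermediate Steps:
$\sqrt{r + 3434659} = \sqrt{-1713358 + 3434659} = \sqrt{1721301}$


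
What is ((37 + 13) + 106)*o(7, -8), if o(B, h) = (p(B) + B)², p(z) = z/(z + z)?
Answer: 8775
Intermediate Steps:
p(z) = ½ (p(z) = z/((2*z)) = (1/(2*z))*z = ½)
o(B, h) = (½ + B)²
((37 + 13) + 106)*o(7, -8) = ((37 + 13) + 106)*((1 + 2*7)²/4) = (50 + 106)*((1 + 14)²/4) = 156*((¼)*15²) = 156*((¼)*225) = 156*(225/4) = 8775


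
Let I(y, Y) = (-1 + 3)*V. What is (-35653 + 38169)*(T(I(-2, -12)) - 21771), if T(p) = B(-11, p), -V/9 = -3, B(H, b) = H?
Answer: -54803512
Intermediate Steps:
V = 27 (V = -9*(-3) = 27)
I(y, Y) = 54 (I(y, Y) = (-1 + 3)*27 = 2*27 = 54)
T(p) = -11
(-35653 + 38169)*(T(I(-2, -12)) - 21771) = (-35653 + 38169)*(-11 - 21771) = 2516*(-21782) = -54803512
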